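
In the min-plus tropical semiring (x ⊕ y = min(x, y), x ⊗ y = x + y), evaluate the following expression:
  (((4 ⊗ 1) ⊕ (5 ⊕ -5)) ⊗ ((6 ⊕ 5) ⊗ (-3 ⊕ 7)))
(((4 ⊗ 1) ⊕ (5 ⊕ -5)) ⊗ ((6 ⊕ 5) ⊗ (-3 ⊕ 7))) = -3

Expand innermost to outermost. Recall ⊕ takes the minimum of its arguments and ⊗ takes their sum. Working out the expression (((4 ⊗ 1) ⊕ (5 ⊕ -5)) ⊗ ((6 ⊕ 5) ⊗ (-3 ⊕ 7))) gives -3.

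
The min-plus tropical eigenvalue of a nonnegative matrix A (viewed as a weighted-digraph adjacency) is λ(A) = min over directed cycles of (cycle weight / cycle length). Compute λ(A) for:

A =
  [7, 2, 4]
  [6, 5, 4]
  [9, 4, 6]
λ(A) = 4

Enumerate directed cycles and compute their means (weight / length). Sample:
  cycle 0 → 0: weight = 7, length = 1, mean = 7/1 ≈ 7.000
  cycle 1 → 1: weight = 5, length = 1, mean = 5/1 ≈ 5.000
  cycle 2 → 2: weight = 6, length = 1, mean = 6/1 ≈ 6.000
  cycle 0 → 1 → 0: weight = 8, length = 2, mean = 8/2 ≈ 4.000
  cycle 0 → 2 → 0: weight = 13, length = 2, mean = 13/2 ≈ 6.500
  cycle 1 → 0 → 1: weight = 8, length = 2, mean = 8/2 ≈ 4.000
Minimum mean = 4.000, attained e.g. along the cycle 0 → 1 → 0 with weight 8 and length 2. So λ(A) = 8/2 = 4.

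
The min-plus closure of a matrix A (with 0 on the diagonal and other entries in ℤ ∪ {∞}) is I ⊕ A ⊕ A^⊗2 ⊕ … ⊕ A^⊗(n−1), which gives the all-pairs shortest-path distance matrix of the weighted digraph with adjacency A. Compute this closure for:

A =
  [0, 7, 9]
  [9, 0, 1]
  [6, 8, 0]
Closure =
  [0, 7, 8]
  [7, 0, 1]
  [6, 8, 0]

This is the Floyd-Warshall all-pairs shortest-path computation. For each intermediate vertex k = 0, 1, …, 2, update dist[i][j] ← min(dist[i][j], dist[i][k] + dist[k][j]). The final matrix gives, for each (i, j), the minimum total weight of any directed path from i to j (possibly empty when i = j).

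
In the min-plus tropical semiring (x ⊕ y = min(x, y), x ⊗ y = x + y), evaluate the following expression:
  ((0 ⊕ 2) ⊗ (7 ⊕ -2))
((0 ⊕ 2) ⊗ (7 ⊕ -2)) = -2

Expand innermost to outermost. Recall ⊕ takes the minimum of its arguments and ⊗ takes their sum. Working out the expression ((0 ⊕ 2) ⊗ (7 ⊕ -2)) gives -2.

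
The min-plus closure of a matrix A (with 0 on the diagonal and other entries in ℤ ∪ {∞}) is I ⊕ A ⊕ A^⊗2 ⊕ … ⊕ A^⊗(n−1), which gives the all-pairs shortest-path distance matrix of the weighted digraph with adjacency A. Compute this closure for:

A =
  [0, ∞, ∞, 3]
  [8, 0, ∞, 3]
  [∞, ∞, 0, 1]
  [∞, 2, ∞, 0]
Closure =
  [0, 5, ∞, 3]
  [8, 0, ∞, 3]
  [11, 3, 0, 1]
  [10, 2, ∞, 0]

This is the Floyd-Warshall all-pairs shortest-path computation. For each intermediate vertex k = 0, 1, …, 3, update dist[i][j] ← min(dist[i][j], dist[i][k] + dist[k][j]). The final matrix gives, for each (i, j), the minimum total weight of any directed path from i to j (possibly empty when i = j).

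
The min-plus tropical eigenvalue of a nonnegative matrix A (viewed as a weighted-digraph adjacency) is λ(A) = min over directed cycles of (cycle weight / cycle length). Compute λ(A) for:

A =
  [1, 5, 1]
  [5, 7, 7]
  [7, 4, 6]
λ(A) = 1

Enumerate directed cycles and compute their means (weight / length). Sample:
  cycle 0 → 0: weight = 1, length = 1, mean = 1/1 ≈ 1.000
  cycle 1 → 1: weight = 7, length = 1, mean = 7/1 ≈ 7.000
  cycle 2 → 2: weight = 6, length = 1, mean = 6/1 ≈ 6.000
  cycle 0 → 1 → 0: weight = 10, length = 2, mean = 10/2 ≈ 5.000
  cycle 0 → 2 → 0: weight = 8, length = 2, mean = 8/2 ≈ 4.000
  cycle 1 → 0 → 1: weight = 10, length = 2, mean = 10/2 ≈ 5.000
Minimum mean = 1.000, attained e.g. along the cycle 0 → 0 with weight 1 and length 1. So λ(A) = 1/1 = 1.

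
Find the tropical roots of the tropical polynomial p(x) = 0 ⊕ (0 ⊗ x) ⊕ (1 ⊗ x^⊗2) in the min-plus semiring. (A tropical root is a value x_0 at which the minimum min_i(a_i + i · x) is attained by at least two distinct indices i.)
Roots: {-1, 0}

Each tropical root is a break point of the lower envelope of the lines y = a_i + i · x (there are 3 lines, with slopes 0, 1, ..., 2). Only the lines that attain the minimum somewhere contribute to roots; other lines are dominated. Here the surviving (envelope) indices are i = 2, i = 1, i = 0.
Intersections between consecutive envelope lines give the roots: for adjacent envelope indices i < j the intersection is x = (a_i − a_j) / (j − i). Reading off the sorted break points: {-1, 0}.
Verification: at each break x_0, at least two indices attain the minimum of min_i(a_i + i · x_0).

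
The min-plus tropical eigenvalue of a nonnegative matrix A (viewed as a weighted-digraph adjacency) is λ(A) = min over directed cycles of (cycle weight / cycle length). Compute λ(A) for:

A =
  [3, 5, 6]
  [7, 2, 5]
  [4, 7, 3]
λ(A) = 2

Enumerate directed cycles and compute their means (weight / length). Sample:
  cycle 0 → 0: weight = 3, length = 1, mean = 3/1 ≈ 3.000
  cycle 1 → 1: weight = 2, length = 1, mean = 2/1 ≈ 2.000
  cycle 2 → 2: weight = 3, length = 1, mean = 3/1 ≈ 3.000
  cycle 0 → 1 → 0: weight = 12, length = 2, mean = 12/2 ≈ 6.000
  cycle 0 → 2 → 0: weight = 10, length = 2, mean = 10/2 ≈ 5.000
  cycle 1 → 0 → 1: weight = 12, length = 2, mean = 12/2 ≈ 6.000
Minimum mean = 2.000, attained e.g. along the cycle 1 → 1 with weight 2 and length 1. So λ(A) = 2/1 = 2.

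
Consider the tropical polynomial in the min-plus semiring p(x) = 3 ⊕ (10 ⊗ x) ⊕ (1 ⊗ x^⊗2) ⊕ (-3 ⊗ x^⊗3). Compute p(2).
p(2) = 3

A tropical monomial a ⊗ x^⊗i evaluates to a + i · x. Evaluating each term at x = 2:
  Term 0 contributes 3 + 0 · 2 = 3
  Term 1 contributes 10 + 1 · 2 = 12
  Term 2 contributes 1 + 2 · 2 = 5
  Term 3 contributes -3 + 3 · 2 = 3
p(2) = ⊕ of these = min[3, 12, 5, 3] = 3.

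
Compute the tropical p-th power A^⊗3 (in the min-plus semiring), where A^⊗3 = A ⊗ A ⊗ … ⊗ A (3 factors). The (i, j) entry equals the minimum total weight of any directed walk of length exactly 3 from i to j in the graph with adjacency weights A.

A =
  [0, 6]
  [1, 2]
A^⊗3 =
  [0, 6]
  [1, 6]

Each entry (A^⊗3)_ij equals the minimum over all length-3 walks i = v_0 → v_1 → … → v_3 = j of Σ_t A[v_t][v_{t+1}]. For example, for (i, j) = (0, 1) we minimise over 4 possible intermediate vertex sequences; the minimum is 6, attained along the walk 0 → 0 → 0 → 1.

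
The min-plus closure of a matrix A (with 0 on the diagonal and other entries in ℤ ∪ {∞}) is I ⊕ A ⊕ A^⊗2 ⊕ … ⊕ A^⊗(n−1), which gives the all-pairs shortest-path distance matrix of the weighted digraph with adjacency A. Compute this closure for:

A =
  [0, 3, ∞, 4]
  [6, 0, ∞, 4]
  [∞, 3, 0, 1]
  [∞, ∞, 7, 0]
Closure =
  [0, 3, 11, 4]
  [6, 0, 11, 4]
  [9, 3, 0, 1]
  [16, 10, 7, 0]

This is the Floyd-Warshall all-pairs shortest-path computation. For each intermediate vertex k = 0, 1, …, 3, update dist[i][j] ← min(dist[i][j], dist[i][k] + dist[k][j]). The final matrix gives, for each (i, j), the minimum total weight of any directed path from i to j (possibly empty when i = j).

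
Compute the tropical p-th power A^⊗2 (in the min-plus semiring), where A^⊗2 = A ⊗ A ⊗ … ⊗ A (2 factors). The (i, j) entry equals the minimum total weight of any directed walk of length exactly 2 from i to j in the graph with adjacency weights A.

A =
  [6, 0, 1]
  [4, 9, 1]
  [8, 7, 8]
A^⊗2 =
  [4, 6, 1]
  [9, 4, 5]
  [11, 8, 8]

Each entry (A^⊗2)_ij equals the minimum over all length-2 walks i = v_0 → v_1 → … → v_2 = j of Σ_t A[v_t][v_{t+1}]. For example, for (i, j) = (0, 2) we minimise over 3 possible intermediate vertex sequences; the minimum is 1, attained along the walk 0 → 1 → 2.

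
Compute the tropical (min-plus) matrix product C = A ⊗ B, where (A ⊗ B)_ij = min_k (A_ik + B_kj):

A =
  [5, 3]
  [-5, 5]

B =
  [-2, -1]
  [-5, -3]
A ⊗ B =
  [-2, 0]
  [-7, -6]

Apply the min-plus product entry-by-entry:
  C[0][0] = min over k of (A[0][0] + B[0][0] = 5 + -2 = 3, A[0][1] + B[1][0] = 3 + -5 = -2) = -2 (attained at k = 1)
  C[0][1] = min over k of (A[0][0] + B[0][1] = 5 + -1 = 4, A[0][1] + B[1][1] = 3 + -3 = 0) = 0 (attained at k = 1)
  C[1][0] = min over k of (A[1][0] + B[0][0] = -5 + -2 = -7, A[1][1] + B[1][0] = 5 + -5 = 0) = -7 (attained at k = 0)
  C[1][1] = min over k of (A[1][0] + B[0][1] = -5 + -1 = -6, A[1][1] + B[1][1] = 5 + -3 = 2) = -6 (attained at k = 0)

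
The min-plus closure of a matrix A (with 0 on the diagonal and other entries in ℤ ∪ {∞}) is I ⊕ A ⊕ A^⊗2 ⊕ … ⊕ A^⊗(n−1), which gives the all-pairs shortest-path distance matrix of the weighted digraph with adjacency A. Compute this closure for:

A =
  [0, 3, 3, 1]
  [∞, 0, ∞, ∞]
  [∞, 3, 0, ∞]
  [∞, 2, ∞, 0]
Closure =
  [0, 3, 3, 1]
  [∞, 0, ∞, ∞]
  [∞, 3, 0, ∞]
  [∞, 2, ∞, 0]

This is the Floyd-Warshall all-pairs shortest-path computation. For each intermediate vertex k = 0, 1, …, 3, update dist[i][j] ← min(dist[i][j], dist[i][k] + dist[k][j]). The final matrix gives, for each (i, j), the minimum total weight of any directed path from i to j (possibly empty when i = j).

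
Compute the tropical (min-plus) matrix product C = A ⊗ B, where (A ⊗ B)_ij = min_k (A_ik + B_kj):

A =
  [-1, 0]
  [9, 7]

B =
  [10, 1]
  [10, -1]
A ⊗ B =
  [9, -1]
  [17, 6]

Apply the min-plus product entry-by-entry:
  C[0][0] = min over k of (A[0][0] + B[0][0] = -1 + 10 = 9, A[0][1] + B[1][0] = 0 + 10 = 10) = 9 (attained at k = 0)
  C[0][1] = min over k of (A[0][0] + B[0][1] = -1 + 1 = 0, A[0][1] + B[1][1] = 0 + -1 = -1) = -1 (attained at k = 1)
  C[1][0] = min over k of (A[1][0] + B[0][0] = 9 + 10 = 19, A[1][1] + B[1][0] = 7 + 10 = 17) = 17 (attained at k = 1)
  C[1][1] = min over k of (A[1][0] + B[0][1] = 9 + 1 = 10, A[1][1] + B[1][1] = 7 + -1 = 6) = 6 (attained at k = 1)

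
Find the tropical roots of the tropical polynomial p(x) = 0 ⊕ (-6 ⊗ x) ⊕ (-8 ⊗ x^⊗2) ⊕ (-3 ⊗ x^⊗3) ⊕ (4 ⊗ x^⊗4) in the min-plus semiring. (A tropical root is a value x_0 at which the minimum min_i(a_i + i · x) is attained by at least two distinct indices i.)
Roots: {-7, -5, 2, 6}

Each tropical root is a break point of the lower envelope of the lines y = a_i + i · x (there are 5 lines, with slopes 0, 1, ..., 4). Only the lines that attain the minimum somewhere contribute to roots; other lines are dominated. Here the surviving (envelope) indices are i = 4, i = 3, i = 2, i = 1, i = 0.
Intersections between consecutive envelope lines give the roots: for adjacent envelope indices i < j the intersection is x = (a_i − a_j) / (j − i). Reading off the sorted break points: {-7, -5, 2, 6}.
Verification: at each break x_0, at least two indices attain the minimum of min_i(a_i + i · x_0).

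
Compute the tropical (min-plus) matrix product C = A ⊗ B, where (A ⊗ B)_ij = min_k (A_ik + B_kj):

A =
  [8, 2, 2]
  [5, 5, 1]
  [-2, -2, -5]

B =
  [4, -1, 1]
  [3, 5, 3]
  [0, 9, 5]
A ⊗ B =
  [2, 7, 5]
  [1, 4, 6]
  [-5, -3, -1]

Apply the min-plus product entry-by-entry:
  C[0][0] = min over k of (A[0][0] + B[0][0] = 8 + 4 = 12, A[0][1] + B[1][0] = 2 + 3 = 5, A[0][2] + B[2][0] = 2 + 0 = 2) = 2 (attained at k = 2)
  C[0][1] = min over k of (A[0][0] + B[0][1] = 8 + -1 = 7, A[0][1] + B[1][1] = 2 + 5 = 7, A[0][2] + B[2][1] = 2 + 9 = 11) = 7 (attained at k = 0)
  C[0][2] = min over k of (A[0][0] + B[0][2] = 8 + 1 = 9, A[0][1] + B[1][2] = 2 + 3 = 5, A[0][2] + B[2][2] = 2 + 5 = 7) = 5 (attained at k = 1)
  C[1][0] = min over k of (A[1][0] + B[0][0] = 5 + 4 = 9, A[1][1] + B[1][0] = 5 + 3 = 8, A[1][2] + B[2][0] = 1 + 0 = 1) = 1 (attained at k = 2)
  C[1][1] = min over k of (A[1][0] + B[0][1] = 5 + -1 = 4, A[1][1] + B[1][1] = 5 + 5 = 10, A[1][2] + B[2][1] = 1 + 9 = 10) = 4 (attained at k = 0)
  C[1][2] = min over k of (A[1][0] + B[0][2] = 5 + 1 = 6, A[1][1] + B[1][2] = 5 + 3 = 8, A[1][2] + B[2][2] = 1 + 5 = 6) = 6 (attained at k = 0)
  C[2][0] = min over k of (A[2][0] + B[0][0] = -2 + 4 = 2, A[2][1] + B[1][0] = -2 + 3 = 1, A[2][2] + B[2][0] = -5 + 0 = -5) = -5 (attained at k = 2)
  C[2][1] = min over k of (A[2][0] + B[0][1] = -2 + -1 = -3, A[2][1] + B[1][1] = -2 + 5 = 3, A[2][2] + B[2][1] = -5 + 9 = 4) = -3 (attained at k = 0)
  C[2][2] = min over k of (A[2][0] + B[0][2] = -2 + 1 = -1, A[2][1] + B[1][2] = -2 + 3 = 1, A[2][2] + B[2][2] = -5 + 5 = 0) = -1 (attained at k = 0)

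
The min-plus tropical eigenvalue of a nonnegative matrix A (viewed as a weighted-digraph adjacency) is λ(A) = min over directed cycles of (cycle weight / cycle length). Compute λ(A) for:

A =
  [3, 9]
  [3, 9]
λ(A) = 3

Enumerate directed cycles and compute their means (weight / length). Sample:
  cycle 0 → 0: weight = 3, length = 1, mean = 3/1 ≈ 3.000
  cycle 1 → 1: weight = 9, length = 1, mean = 9/1 ≈ 9.000
  cycle 0 → 1 → 0: weight = 12, length = 2, mean = 12/2 ≈ 6.000
  cycle 1 → 0 → 1: weight = 12, length = 2, mean = 12/2 ≈ 6.000
Minimum mean = 3.000, attained e.g. along the cycle 0 → 0 with weight 3 and length 1. So λ(A) = 3/1 = 3.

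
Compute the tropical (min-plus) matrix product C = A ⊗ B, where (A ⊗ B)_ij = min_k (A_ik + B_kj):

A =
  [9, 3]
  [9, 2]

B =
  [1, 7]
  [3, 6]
A ⊗ B =
  [6, 9]
  [5, 8]

Apply the min-plus product entry-by-entry:
  C[0][0] = min over k of (A[0][0] + B[0][0] = 9 + 1 = 10, A[0][1] + B[1][0] = 3 + 3 = 6) = 6 (attained at k = 1)
  C[0][1] = min over k of (A[0][0] + B[0][1] = 9 + 7 = 16, A[0][1] + B[1][1] = 3 + 6 = 9) = 9 (attained at k = 1)
  C[1][0] = min over k of (A[1][0] + B[0][0] = 9 + 1 = 10, A[1][1] + B[1][0] = 2 + 3 = 5) = 5 (attained at k = 1)
  C[1][1] = min over k of (A[1][0] + B[0][1] = 9 + 7 = 16, A[1][1] + B[1][1] = 2 + 6 = 8) = 8 (attained at k = 1)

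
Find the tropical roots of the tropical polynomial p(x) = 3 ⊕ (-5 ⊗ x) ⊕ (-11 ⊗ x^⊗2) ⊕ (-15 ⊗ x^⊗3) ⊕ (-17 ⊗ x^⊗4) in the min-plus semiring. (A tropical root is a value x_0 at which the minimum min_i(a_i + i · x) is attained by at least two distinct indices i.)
Roots: {2, 4, 6, 8}

Each tropical root is a break point of the lower envelope of the lines y = a_i + i · x (there are 5 lines, with slopes 0, 1, ..., 4). Only the lines that attain the minimum somewhere contribute to roots; other lines are dominated. Here the surviving (envelope) indices are i = 4, i = 3, i = 2, i = 1, i = 0.
Intersections between consecutive envelope lines give the roots: for adjacent envelope indices i < j the intersection is x = (a_i − a_j) / (j − i). Reading off the sorted break points: {2, 4, 6, 8}.
Verification: at each break x_0, at least two indices attain the minimum of min_i(a_i + i · x_0).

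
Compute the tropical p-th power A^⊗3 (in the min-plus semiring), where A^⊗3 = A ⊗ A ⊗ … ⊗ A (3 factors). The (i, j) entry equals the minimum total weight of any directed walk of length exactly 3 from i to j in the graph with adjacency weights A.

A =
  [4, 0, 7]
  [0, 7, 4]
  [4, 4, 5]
A^⊗3 =
  [4, 0, 7]
  [0, 4, 4]
  [4, 4, 8]

Each entry (A^⊗3)_ij equals the minimum over all length-3 walks i = v_0 → v_1 → … → v_3 = j of Σ_t A[v_t][v_{t+1}]. For example, for (i, j) = (0, 2) we minimise over 9 possible intermediate vertex sequences; the minimum is 7, attained along the walk 0 → 1 → 0 → 2.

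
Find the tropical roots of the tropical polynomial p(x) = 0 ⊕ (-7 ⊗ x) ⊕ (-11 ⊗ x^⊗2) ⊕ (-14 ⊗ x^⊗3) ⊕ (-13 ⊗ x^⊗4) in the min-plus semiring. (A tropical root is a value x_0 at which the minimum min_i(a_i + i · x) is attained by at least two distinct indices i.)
Roots: {-1, 3, 4, 7}

Each tropical root is a break point of the lower envelope of the lines y = a_i + i · x (there are 5 lines, with slopes 0, 1, ..., 4). Only the lines that attain the minimum somewhere contribute to roots; other lines are dominated. Here the surviving (envelope) indices are i = 4, i = 3, i = 2, i = 1, i = 0.
Intersections between consecutive envelope lines give the roots: for adjacent envelope indices i < j the intersection is x = (a_i − a_j) / (j − i). Reading off the sorted break points: {-1, 3, 4, 7}.
Verification: at each break x_0, at least two indices attain the minimum of min_i(a_i + i · x_0).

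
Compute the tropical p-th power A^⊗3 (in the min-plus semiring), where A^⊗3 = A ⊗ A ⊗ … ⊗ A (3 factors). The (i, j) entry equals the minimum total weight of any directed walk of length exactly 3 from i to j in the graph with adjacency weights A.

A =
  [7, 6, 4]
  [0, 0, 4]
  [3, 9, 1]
A^⊗3 =
  [6, 6, 6]
  [0, 0, 4]
  [5, 9, 3]

Each entry (A^⊗3)_ij equals the minimum over all length-3 walks i = v_0 → v_1 → … → v_3 = j of Σ_t A[v_t][v_{t+1}]. For example, for (i, j) = (0, 2) we minimise over 9 possible intermediate vertex sequences; the minimum is 6, attained along the walk 0 → 2 → 2 → 2.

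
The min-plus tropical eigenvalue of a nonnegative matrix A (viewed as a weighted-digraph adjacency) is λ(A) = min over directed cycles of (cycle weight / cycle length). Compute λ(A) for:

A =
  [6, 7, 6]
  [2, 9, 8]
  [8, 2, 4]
λ(A) = 10/3

Enumerate directed cycles and compute their means (weight / length). Sample:
  cycle 0 → 0: weight = 6, length = 1, mean = 6/1 ≈ 6.000
  cycle 1 → 1: weight = 9, length = 1, mean = 9/1 ≈ 9.000
  cycle 2 → 2: weight = 4, length = 1, mean = 4/1 ≈ 4.000
  cycle 0 → 1 → 0: weight = 9, length = 2, mean = 9/2 ≈ 4.500
  cycle 0 → 2 → 0: weight = 14, length = 2, mean = 14/2 ≈ 7.000
  cycle 1 → 0 → 1: weight = 9, length = 2, mean = 9/2 ≈ 4.500
Minimum mean = 3.333, attained e.g. along the cycle 0 → 2 → 1 → 0 with weight 10 and length 3. So λ(A) = 10/3 = 10/3.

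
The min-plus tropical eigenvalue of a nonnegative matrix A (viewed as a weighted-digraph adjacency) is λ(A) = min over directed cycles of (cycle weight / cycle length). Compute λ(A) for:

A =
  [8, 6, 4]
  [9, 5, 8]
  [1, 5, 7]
λ(A) = 5/2

Enumerate directed cycles and compute their means (weight / length). Sample:
  cycle 0 → 0: weight = 8, length = 1, mean = 8/1 ≈ 8.000
  cycle 1 → 1: weight = 5, length = 1, mean = 5/1 ≈ 5.000
  cycle 2 → 2: weight = 7, length = 1, mean = 7/1 ≈ 7.000
  cycle 0 → 1 → 0: weight = 15, length = 2, mean = 15/2 ≈ 7.500
  cycle 0 → 2 → 0: weight = 5, length = 2, mean = 5/2 ≈ 2.500
  cycle 1 → 0 → 1: weight = 15, length = 2, mean = 15/2 ≈ 7.500
Minimum mean = 2.500, attained e.g. along the cycle 0 → 2 → 0 with weight 5 and length 2. So λ(A) = 5/2 = 5/2.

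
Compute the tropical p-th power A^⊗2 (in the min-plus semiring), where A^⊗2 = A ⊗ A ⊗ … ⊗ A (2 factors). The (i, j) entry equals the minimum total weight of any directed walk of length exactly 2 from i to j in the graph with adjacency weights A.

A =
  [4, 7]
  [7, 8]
A^⊗2 =
  [8, 11]
  [11, 14]

Each entry (A^⊗2)_ij equals the minimum over all length-2 walks i = v_0 → v_1 → … → v_2 = j of Σ_t A[v_t][v_{t+1}]. For example, for (i, j) = (0, 1) we minimise over 2 possible intermediate vertex sequences; the minimum is 11, attained along the walk 0 → 0 → 1.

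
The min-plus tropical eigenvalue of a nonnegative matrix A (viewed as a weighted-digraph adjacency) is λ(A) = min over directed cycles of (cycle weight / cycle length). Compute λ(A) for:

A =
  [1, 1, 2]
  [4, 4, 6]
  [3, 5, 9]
λ(A) = 1

Enumerate directed cycles and compute their means (weight / length). Sample:
  cycle 0 → 0: weight = 1, length = 1, mean = 1/1 ≈ 1.000
  cycle 1 → 1: weight = 4, length = 1, mean = 4/1 ≈ 4.000
  cycle 2 → 2: weight = 9, length = 1, mean = 9/1 ≈ 9.000
  cycle 0 → 1 → 0: weight = 5, length = 2, mean = 5/2 ≈ 2.500
  cycle 0 → 2 → 0: weight = 5, length = 2, mean = 5/2 ≈ 2.500
  cycle 1 → 0 → 1: weight = 5, length = 2, mean = 5/2 ≈ 2.500
Minimum mean = 1.000, attained e.g. along the cycle 0 → 0 with weight 1 and length 1. So λ(A) = 1/1 = 1.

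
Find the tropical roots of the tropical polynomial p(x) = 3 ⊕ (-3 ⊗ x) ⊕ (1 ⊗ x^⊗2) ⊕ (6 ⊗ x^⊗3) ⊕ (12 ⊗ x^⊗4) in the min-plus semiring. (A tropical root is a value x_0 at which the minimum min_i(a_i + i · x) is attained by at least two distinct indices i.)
Roots: {-6, -5, -4, 6}

Each tropical root is a break point of the lower envelope of the lines y = a_i + i · x (there are 5 lines, with slopes 0, 1, ..., 4). Only the lines that attain the minimum somewhere contribute to roots; other lines are dominated. Here the surviving (envelope) indices are i = 4, i = 3, i = 2, i = 1, i = 0.
Intersections between consecutive envelope lines give the roots: for adjacent envelope indices i < j the intersection is x = (a_i − a_j) / (j − i). Reading off the sorted break points: {-6, -5, -4, 6}.
Verification: at each break x_0, at least two indices attain the minimum of min_i(a_i + i · x_0).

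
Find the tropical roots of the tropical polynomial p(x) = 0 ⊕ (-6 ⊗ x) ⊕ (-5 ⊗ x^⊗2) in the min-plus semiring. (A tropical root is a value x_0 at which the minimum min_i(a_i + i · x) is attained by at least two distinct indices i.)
Roots: {-1, 6}

Each tropical root is a break point of the lower envelope of the lines y = a_i + i · x (there are 3 lines, with slopes 0, 1, ..., 2). Only the lines that attain the minimum somewhere contribute to roots; other lines are dominated. Here the surviving (envelope) indices are i = 2, i = 1, i = 0.
Intersections between consecutive envelope lines give the roots: for adjacent envelope indices i < j the intersection is x = (a_i − a_j) / (j − i). Reading off the sorted break points: {-1, 6}.
Verification: at each break x_0, at least two indices attain the minimum of min_i(a_i + i · x_0).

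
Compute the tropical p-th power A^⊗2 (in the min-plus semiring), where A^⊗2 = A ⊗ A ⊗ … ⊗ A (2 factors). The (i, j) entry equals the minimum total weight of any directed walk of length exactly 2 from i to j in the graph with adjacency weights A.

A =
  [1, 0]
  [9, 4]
A^⊗2 =
  [2, 1]
  [10, 8]

Each entry (A^⊗2)_ij equals the minimum over all length-2 walks i = v_0 → v_1 → … → v_2 = j of Σ_t A[v_t][v_{t+1}]. For example, for (i, j) = (0, 1) we minimise over 2 possible intermediate vertex sequences; the minimum is 1, attained along the walk 0 → 0 → 1.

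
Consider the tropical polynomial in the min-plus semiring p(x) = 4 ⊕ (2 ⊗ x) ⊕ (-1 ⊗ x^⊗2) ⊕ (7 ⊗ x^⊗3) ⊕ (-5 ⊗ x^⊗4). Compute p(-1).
p(-1) = -9

A tropical monomial a ⊗ x^⊗i evaluates to a + i · x. Evaluating each term at x = -1:
  Term 0 contributes 4 + 0 · -1 = 4
  Term 1 contributes 2 + 1 · -1 = 1
  Term 2 contributes -1 + 2 · -1 = -3
  Term 3 contributes 7 + 3 · -1 = 4
  Term 4 contributes -5 + 4 · -1 = -9
p(-1) = ⊕ of these = min[4, 1, -3, 4, -9] = -9.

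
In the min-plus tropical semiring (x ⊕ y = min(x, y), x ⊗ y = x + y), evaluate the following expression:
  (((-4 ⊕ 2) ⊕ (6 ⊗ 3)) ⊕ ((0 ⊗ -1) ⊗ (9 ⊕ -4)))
(((-4 ⊕ 2) ⊕ (6 ⊗ 3)) ⊕ ((0 ⊗ -1) ⊗ (9 ⊕ -4))) = -5

Expand innermost to outermost. Recall ⊕ takes the minimum of its arguments and ⊗ takes their sum. Working out the expression (((-4 ⊕ 2) ⊕ (6 ⊗ 3)) ⊕ ((0 ⊗ -1) ⊗ (9 ⊕ -4))) gives -5.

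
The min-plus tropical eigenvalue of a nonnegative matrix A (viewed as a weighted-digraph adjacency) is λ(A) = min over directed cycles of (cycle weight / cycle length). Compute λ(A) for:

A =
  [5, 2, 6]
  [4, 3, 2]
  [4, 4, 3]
λ(A) = 8/3

Enumerate directed cycles and compute their means (weight / length). Sample:
  cycle 0 → 0: weight = 5, length = 1, mean = 5/1 ≈ 5.000
  cycle 1 → 1: weight = 3, length = 1, mean = 3/1 ≈ 3.000
  cycle 2 → 2: weight = 3, length = 1, mean = 3/1 ≈ 3.000
  cycle 0 → 1 → 0: weight = 6, length = 2, mean = 6/2 ≈ 3.000
  cycle 0 → 2 → 0: weight = 10, length = 2, mean = 10/2 ≈ 5.000
  cycle 1 → 0 → 1: weight = 6, length = 2, mean = 6/2 ≈ 3.000
Minimum mean = 2.667, attained e.g. along the cycle 0 → 1 → 2 → 0 with weight 8 and length 3. So λ(A) = 8/3 = 8/3.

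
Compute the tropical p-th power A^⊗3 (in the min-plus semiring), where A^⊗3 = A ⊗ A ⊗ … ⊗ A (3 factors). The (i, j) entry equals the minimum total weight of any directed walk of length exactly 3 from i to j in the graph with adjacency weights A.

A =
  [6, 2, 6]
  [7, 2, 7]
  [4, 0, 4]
A^⊗3 =
  [11, 6, 11]
  [11, 6, 11]
  [9, 4, 9]

Each entry (A^⊗3)_ij equals the minimum over all length-3 walks i = v_0 → v_1 → … → v_3 = j of Σ_t A[v_t][v_{t+1}]. For example, for (i, j) = (0, 2) we minimise over 9 possible intermediate vertex sequences; the minimum is 11, attained along the walk 0 → 1 → 1 → 2.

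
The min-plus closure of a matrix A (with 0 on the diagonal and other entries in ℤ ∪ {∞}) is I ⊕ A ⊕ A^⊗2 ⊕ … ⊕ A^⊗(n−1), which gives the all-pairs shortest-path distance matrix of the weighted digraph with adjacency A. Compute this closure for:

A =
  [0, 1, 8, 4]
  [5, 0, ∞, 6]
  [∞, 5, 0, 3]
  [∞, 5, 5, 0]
Closure =
  [0, 1, 8, 4]
  [5, 0, 11, 6]
  [10, 5, 0, 3]
  [10, 5, 5, 0]

This is the Floyd-Warshall all-pairs shortest-path computation. For each intermediate vertex k = 0, 1, …, 3, update dist[i][j] ← min(dist[i][j], dist[i][k] + dist[k][j]). The final matrix gives, for each (i, j), the minimum total weight of any directed path from i to j (possibly empty when i = j).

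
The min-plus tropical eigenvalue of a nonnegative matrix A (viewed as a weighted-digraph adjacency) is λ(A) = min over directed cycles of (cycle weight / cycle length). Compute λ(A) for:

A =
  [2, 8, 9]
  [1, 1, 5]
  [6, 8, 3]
λ(A) = 1

Enumerate directed cycles and compute their means (weight / length). Sample:
  cycle 0 → 0: weight = 2, length = 1, mean = 2/1 ≈ 2.000
  cycle 1 → 1: weight = 1, length = 1, mean = 1/1 ≈ 1.000
  cycle 2 → 2: weight = 3, length = 1, mean = 3/1 ≈ 3.000
  cycle 0 → 1 → 0: weight = 9, length = 2, mean = 9/2 ≈ 4.500
  cycle 0 → 2 → 0: weight = 15, length = 2, mean = 15/2 ≈ 7.500
  cycle 1 → 0 → 1: weight = 9, length = 2, mean = 9/2 ≈ 4.500
Minimum mean = 1.000, attained e.g. along the cycle 1 → 1 with weight 1 and length 1. So λ(A) = 1/1 = 1.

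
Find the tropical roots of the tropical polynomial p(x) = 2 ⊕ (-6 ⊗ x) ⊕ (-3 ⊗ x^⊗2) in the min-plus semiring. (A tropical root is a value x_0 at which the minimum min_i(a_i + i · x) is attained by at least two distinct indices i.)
Roots: {-3, 8}

Each tropical root is a break point of the lower envelope of the lines y = a_i + i · x (there are 3 lines, with slopes 0, 1, ..., 2). Only the lines that attain the minimum somewhere contribute to roots; other lines are dominated. Here the surviving (envelope) indices are i = 2, i = 1, i = 0.
Intersections between consecutive envelope lines give the roots: for adjacent envelope indices i < j the intersection is x = (a_i − a_j) / (j − i). Reading off the sorted break points: {-3, 8}.
Verification: at each break x_0, at least two indices attain the minimum of min_i(a_i + i · x_0).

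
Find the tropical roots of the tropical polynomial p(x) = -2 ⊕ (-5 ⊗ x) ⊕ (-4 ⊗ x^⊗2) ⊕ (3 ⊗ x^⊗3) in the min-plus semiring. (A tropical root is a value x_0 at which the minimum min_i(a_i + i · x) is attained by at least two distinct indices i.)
Roots: {-7, -1, 3}

Each tropical root is a break point of the lower envelope of the lines y = a_i + i · x (there are 4 lines, with slopes 0, 1, ..., 3). Only the lines that attain the minimum somewhere contribute to roots; other lines are dominated. Here the surviving (envelope) indices are i = 3, i = 2, i = 1, i = 0.
Intersections between consecutive envelope lines give the roots: for adjacent envelope indices i < j the intersection is x = (a_i − a_j) / (j − i). Reading off the sorted break points: {-7, -1, 3}.
Verification: at each break x_0, at least two indices attain the minimum of min_i(a_i + i · x_0).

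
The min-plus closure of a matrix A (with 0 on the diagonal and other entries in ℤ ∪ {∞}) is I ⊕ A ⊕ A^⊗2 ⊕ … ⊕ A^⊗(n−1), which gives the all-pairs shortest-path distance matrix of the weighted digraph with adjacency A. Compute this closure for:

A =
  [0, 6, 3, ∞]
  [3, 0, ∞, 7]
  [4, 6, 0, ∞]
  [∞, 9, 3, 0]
Closure =
  [0, 6, 3, 13]
  [3, 0, 6, 7]
  [4, 6, 0, 13]
  [7, 9, 3, 0]

This is the Floyd-Warshall all-pairs shortest-path computation. For each intermediate vertex k = 0, 1, …, 3, update dist[i][j] ← min(dist[i][j], dist[i][k] + dist[k][j]). The final matrix gives, for each (i, j), the minimum total weight of any directed path from i to j (possibly empty when i = j).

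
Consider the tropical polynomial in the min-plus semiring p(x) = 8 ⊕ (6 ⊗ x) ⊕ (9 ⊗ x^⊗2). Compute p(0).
p(0) = 6

A tropical monomial a ⊗ x^⊗i evaluates to a + i · x. Evaluating each term at x = 0:
  Term 0 contributes 8 + 0 · 0 = 8
  Term 1 contributes 6 + 1 · 0 = 6
  Term 2 contributes 9 + 2 · 0 = 9
p(0) = ⊕ of these = min[8, 6, 9] = 6.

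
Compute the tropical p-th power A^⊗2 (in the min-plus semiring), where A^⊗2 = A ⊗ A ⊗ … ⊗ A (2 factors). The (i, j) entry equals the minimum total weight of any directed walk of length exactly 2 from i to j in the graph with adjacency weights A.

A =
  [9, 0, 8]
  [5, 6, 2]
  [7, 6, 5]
A^⊗2 =
  [5, 6, 2]
  [9, 5, 7]
  [11, 7, 8]

Each entry (A^⊗2)_ij equals the minimum over all length-2 walks i = v_0 → v_1 → … → v_2 = j of Σ_t A[v_t][v_{t+1}]. For example, for (i, j) = (0, 2) we minimise over 3 possible intermediate vertex sequences; the minimum is 2, attained along the walk 0 → 1 → 2.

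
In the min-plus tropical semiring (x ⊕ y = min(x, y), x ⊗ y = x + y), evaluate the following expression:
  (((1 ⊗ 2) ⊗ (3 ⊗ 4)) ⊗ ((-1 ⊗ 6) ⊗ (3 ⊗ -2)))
(((1 ⊗ 2) ⊗ (3 ⊗ 4)) ⊗ ((-1 ⊗ 6) ⊗ (3 ⊗ -2))) = 16

Expand innermost to outermost. Recall ⊕ takes the minimum of its arguments and ⊗ takes their sum. Working out the expression (((1 ⊗ 2) ⊗ (3 ⊗ 4)) ⊗ ((-1 ⊗ 6) ⊗ (3 ⊗ -2))) gives 16.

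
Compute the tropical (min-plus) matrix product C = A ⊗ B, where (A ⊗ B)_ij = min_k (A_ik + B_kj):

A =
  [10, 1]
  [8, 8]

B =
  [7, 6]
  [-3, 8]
A ⊗ B =
  [-2, 9]
  [5, 14]

Apply the min-plus product entry-by-entry:
  C[0][0] = min over k of (A[0][0] + B[0][0] = 10 + 7 = 17, A[0][1] + B[1][0] = 1 + -3 = -2) = -2 (attained at k = 1)
  C[0][1] = min over k of (A[0][0] + B[0][1] = 10 + 6 = 16, A[0][1] + B[1][1] = 1 + 8 = 9) = 9 (attained at k = 1)
  C[1][0] = min over k of (A[1][0] + B[0][0] = 8 + 7 = 15, A[1][1] + B[1][0] = 8 + -3 = 5) = 5 (attained at k = 1)
  C[1][1] = min over k of (A[1][0] + B[0][1] = 8 + 6 = 14, A[1][1] + B[1][1] = 8 + 8 = 16) = 14 (attained at k = 0)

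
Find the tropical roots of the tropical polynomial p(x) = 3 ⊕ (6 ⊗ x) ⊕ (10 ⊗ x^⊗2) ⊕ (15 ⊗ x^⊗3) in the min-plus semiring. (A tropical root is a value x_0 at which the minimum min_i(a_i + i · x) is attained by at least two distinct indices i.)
Roots: {-5, -4, -3}

Each tropical root is a break point of the lower envelope of the lines y = a_i + i · x (there are 4 lines, with slopes 0, 1, ..., 3). Only the lines that attain the minimum somewhere contribute to roots; other lines are dominated. Here the surviving (envelope) indices are i = 3, i = 2, i = 1, i = 0.
Intersections between consecutive envelope lines give the roots: for adjacent envelope indices i < j the intersection is x = (a_i − a_j) / (j − i). Reading off the sorted break points: {-5, -4, -3}.
Verification: at each break x_0, at least two indices attain the minimum of min_i(a_i + i · x_0).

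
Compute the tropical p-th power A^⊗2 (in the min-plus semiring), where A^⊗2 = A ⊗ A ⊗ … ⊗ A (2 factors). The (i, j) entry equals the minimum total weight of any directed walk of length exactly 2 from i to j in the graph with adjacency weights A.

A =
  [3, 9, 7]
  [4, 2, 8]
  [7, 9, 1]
A^⊗2 =
  [6, 11, 8]
  [6, 4, 9]
  [8, 10, 2]

Each entry (A^⊗2)_ij equals the minimum over all length-2 walks i = v_0 → v_1 → … → v_2 = j of Σ_t A[v_t][v_{t+1}]. For example, for (i, j) = (0, 2) we minimise over 3 possible intermediate vertex sequences; the minimum is 8, attained along the walk 0 → 2 → 2.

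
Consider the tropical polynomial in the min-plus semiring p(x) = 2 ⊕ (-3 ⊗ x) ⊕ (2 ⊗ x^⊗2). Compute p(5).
p(5) = 2

A tropical monomial a ⊗ x^⊗i evaluates to a + i · x. Evaluating each term at x = 5:
  Term 0 contributes 2 + 0 · 5 = 2
  Term 1 contributes -3 + 1 · 5 = 2
  Term 2 contributes 2 + 2 · 5 = 12
p(5) = ⊕ of these = min[2, 2, 12] = 2.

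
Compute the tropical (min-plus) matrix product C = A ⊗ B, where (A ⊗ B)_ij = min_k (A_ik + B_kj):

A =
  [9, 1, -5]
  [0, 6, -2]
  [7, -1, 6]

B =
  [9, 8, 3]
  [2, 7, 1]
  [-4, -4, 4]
A ⊗ B =
  [-9, -9, -1]
  [-6, -6, 2]
  [1, 2, 0]

Apply the min-plus product entry-by-entry:
  C[0][0] = min over k of (A[0][0] + B[0][0] = 9 + 9 = 18, A[0][1] + B[1][0] = 1 + 2 = 3, A[0][2] + B[2][0] = -5 + -4 = -9) = -9 (attained at k = 2)
  C[0][1] = min over k of (A[0][0] + B[0][1] = 9 + 8 = 17, A[0][1] + B[1][1] = 1 + 7 = 8, A[0][2] + B[2][1] = -5 + -4 = -9) = -9 (attained at k = 2)
  C[0][2] = min over k of (A[0][0] + B[0][2] = 9 + 3 = 12, A[0][1] + B[1][2] = 1 + 1 = 2, A[0][2] + B[2][2] = -5 + 4 = -1) = -1 (attained at k = 2)
  C[1][0] = min over k of (A[1][0] + B[0][0] = 0 + 9 = 9, A[1][1] + B[1][0] = 6 + 2 = 8, A[1][2] + B[2][0] = -2 + -4 = -6) = -6 (attained at k = 2)
  C[1][1] = min over k of (A[1][0] + B[0][1] = 0 + 8 = 8, A[1][1] + B[1][1] = 6 + 7 = 13, A[1][2] + B[2][1] = -2 + -4 = -6) = -6 (attained at k = 2)
  C[1][2] = min over k of (A[1][0] + B[0][2] = 0 + 3 = 3, A[1][1] + B[1][2] = 6 + 1 = 7, A[1][2] + B[2][2] = -2 + 4 = 2) = 2 (attained at k = 2)
  C[2][0] = min over k of (A[2][0] + B[0][0] = 7 + 9 = 16, A[2][1] + B[1][0] = -1 + 2 = 1, A[2][2] + B[2][0] = 6 + -4 = 2) = 1 (attained at k = 1)
  C[2][1] = min over k of (A[2][0] + B[0][1] = 7 + 8 = 15, A[2][1] + B[1][1] = -1 + 7 = 6, A[2][2] + B[2][1] = 6 + -4 = 2) = 2 (attained at k = 2)
  C[2][2] = min over k of (A[2][0] + B[0][2] = 7 + 3 = 10, A[2][1] + B[1][2] = -1 + 1 = 0, A[2][2] + B[2][2] = 6 + 4 = 10) = 0 (attained at k = 1)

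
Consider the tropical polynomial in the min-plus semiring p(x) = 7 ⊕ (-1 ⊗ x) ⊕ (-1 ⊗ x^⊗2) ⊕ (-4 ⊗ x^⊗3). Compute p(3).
p(3) = 2

A tropical monomial a ⊗ x^⊗i evaluates to a + i · x. Evaluating each term at x = 3:
  Term 0 contributes 7 + 0 · 3 = 7
  Term 1 contributes -1 + 1 · 3 = 2
  Term 2 contributes -1 + 2 · 3 = 5
  Term 3 contributes -4 + 3 · 3 = 5
p(3) = ⊕ of these = min[7, 2, 5, 5] = 2.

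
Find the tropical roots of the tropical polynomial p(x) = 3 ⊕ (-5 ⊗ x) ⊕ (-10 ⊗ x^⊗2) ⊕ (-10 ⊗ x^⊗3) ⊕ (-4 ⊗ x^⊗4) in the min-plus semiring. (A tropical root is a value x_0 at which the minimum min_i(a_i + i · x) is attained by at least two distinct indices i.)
Roots: {-6, 0, 5, 8}

Each tropical root is a break point of the lower envelope of the lines y = a_i + i · x (there are 5 lines, with slopes 0, 1, ..., 4). Only the lines that attain the minimum somewhere contribute to roots; other lines are dominated. Here the surviving (envelope) indices are i = 4, i = 3, i = 2, i = 1, i = 0.
Intersections between consecutive envelope lines give the roots: for adjacent envelope indices i < j the intersection is x = (a_i − a_j) / (j − i). Reading off the sorted break points: {-6, 0, 5, 8}.
Verification: at each break x_0, at least two indices attain the minimum of min_i(a_i + i · x_0).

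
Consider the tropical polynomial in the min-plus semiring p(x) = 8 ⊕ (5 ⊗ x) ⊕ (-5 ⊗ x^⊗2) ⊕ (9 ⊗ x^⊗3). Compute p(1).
p(1) = -3

A tropical monomial a ⊗ x^⊗i evaluates to a + i · x. Evaluating each term at x = 1:
  Term 0 contributes 8 + 0 · 1 = 8
  Term 1 contributes 5 + 1 · 1 = 6
  Term 2 contributes -5 + 2 · 1 = -3
  Term 3 contributes 9 + 3 · 1 = 12
p(1) = ⊕ of these = min[8, 6, -3, 12] = -3.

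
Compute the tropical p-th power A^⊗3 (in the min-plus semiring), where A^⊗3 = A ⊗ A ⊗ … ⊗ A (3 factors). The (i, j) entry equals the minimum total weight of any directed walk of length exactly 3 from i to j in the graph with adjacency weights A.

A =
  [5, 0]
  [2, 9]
A^⊗3 =
  [7, 2]
  [4, 7]

Each entry (A^⊗3)_ij equals the minimum over all length-3 walks i = v_0 → v_1 → … → v_3 = j of Σ_t A[v_t][v_{t+1}]. For example, for (i, j) = (0, 1) we minimise over 4 possible intermediate vertex sequences; the minimum is 2, attained along the walk 0 → 1 → 0 → 1.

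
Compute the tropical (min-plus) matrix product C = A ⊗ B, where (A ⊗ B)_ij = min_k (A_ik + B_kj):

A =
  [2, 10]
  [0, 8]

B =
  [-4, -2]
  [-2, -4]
A ⊗ B =
  [-2, 0]
  [-4, -2]

Apply the min-plus product entry-by-entry:
  C[0][0] = min over k of (A[0][0] + B[0][0] = 2 + -4 = -2, A[0][1] + B[1][0] = 10 + -2 = 8) = -2 (attained at k = 0)
  C[0][1] = min over k of (A[0][0] + B[0][1] = 2 + -2 = 0, A[0][1] + B[1][1] = 10 + -4 = 6) = 0 (attained at k = 0)
  C[1][0] = min over k of (A[1][0] + B[0][0] = 0 + -4 = -4, A[1][1] + B[1][0] = 8 + -2 = 6) = -4 (attained at k = 0)
  C[1][1] = min over k of (A[1][0] + B[0][1] = 0 + -2 = -2, A[1][1] + B[1][1] = 8 + -4 = 4) = -2 (attained at k = 0)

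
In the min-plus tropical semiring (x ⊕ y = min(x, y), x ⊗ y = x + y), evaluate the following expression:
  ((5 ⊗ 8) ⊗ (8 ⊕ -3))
((5 ⊗ 8) ⊗ (8 ⊕ -3)) = 10

Expand innermost to outermost. Recall ⊕ takes the minimum of its arguments and ⊗ takes their sum. Working out the expression ((5 ⊗ 8) ⊗ (8 ⊕ -3)) gives 10.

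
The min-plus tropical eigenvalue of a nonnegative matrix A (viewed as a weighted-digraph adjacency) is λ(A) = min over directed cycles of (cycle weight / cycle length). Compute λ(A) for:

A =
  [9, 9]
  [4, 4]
λ(A) = 4

Enumerate directed cycles and compute their means (weight / length). Sample:
  cycle 0 → 0: weight = 9, length = 1, mean = 9/1 ≈ 9.000
  cycle 1 → 1: weight = 4, length = 1, mean = 4/1 ≈ 4.000
  cycle 0 → 1 → 0: weight = 13, length = 2, mean = 13/2 ≈ 6.500
  cycle 1 → 0 → 1: weight = 13, length = 2, mean = 13/2 ≈ 6.500
Minimum mean = 4.000, attained e.g. along the cycle 1 → 1 with weight 4 and length 1. So λ(A) = 4/1 = 4.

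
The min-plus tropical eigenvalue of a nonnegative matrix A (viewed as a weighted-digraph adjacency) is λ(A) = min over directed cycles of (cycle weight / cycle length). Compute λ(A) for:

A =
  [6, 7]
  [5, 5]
λ(A) = 5

Enumerate directed cycles and compute their means (weight / length). Sample:
  cycle 0 → 0: weight = 6, length = 1, mean = 6/1 ≈ 6.000
  cycle 1 → 1: weight = 5, length = 1, mean = 5/1 ≈ 5.000
  cycle 0 → 1 → 0: weight = 12, length = 2, mean = 12/2 ≈ 6.000
  cycle 1 → 0 → 1: weight = 12, length = 2, mean = 12/2 ≈ 6.000
Minimum mean = 5.000, attained e.g. along the cycle 1 → 1 with weight 5 and length 1. So λ(A) = 5/1 = 5.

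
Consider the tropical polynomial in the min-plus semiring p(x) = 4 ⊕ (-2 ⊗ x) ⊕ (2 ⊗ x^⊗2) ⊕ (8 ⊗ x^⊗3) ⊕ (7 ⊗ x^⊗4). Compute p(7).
p(7) = 4

A tropical monomial a ⊗ x^⊗i evaluates to a + i · x. Evaluating each term at x = 7:
  Term 0 contributes 4 + 0 · 7 = 4
  Term 1 contributes -2 + 1 · 7 = 5
  Term 2 contributes 2 + 2 · 7 = 16
  Term 3 contributes 8 + 3 · 7 = 29
  Term 4 contributes 7 + 4 · 7 = 35
p(7) = ⊕ of these = min[4, 5, 16, 29, 35] = 4.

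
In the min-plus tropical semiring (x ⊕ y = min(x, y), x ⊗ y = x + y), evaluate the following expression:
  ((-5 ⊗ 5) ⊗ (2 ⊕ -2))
((-5 ⊗ 5) ⊗ (2 ⊕ -2)) = -2

Expand innermost to outermost. Recall ⊕ takes the minimum of its arguments and ⊗ takes their sum. Working out the expression ((-5 ⊗ 5) ⊗ (2 ⊕ -2)) gives -2.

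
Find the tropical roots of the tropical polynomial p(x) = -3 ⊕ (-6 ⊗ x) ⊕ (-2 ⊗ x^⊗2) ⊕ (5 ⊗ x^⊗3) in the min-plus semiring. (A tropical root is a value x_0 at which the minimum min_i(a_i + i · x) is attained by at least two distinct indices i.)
Roots: {-7, -4, 3}

Each tropical root is a break point of the lower envelope of the lines y = a_i + i · x (there are 4 lines, with slopes 0, 1, ..., 3). Only the lines that attain the minimum somewhere contribute to roots; other lines are dominated. Here the surviving (envelope) indices are i = 3, i = 2, i = 1, i = 0.
Intersections between consecutive envelope lines give the roots: for adjacent envelope indices i < j the intersection is x = (a_i − a_j) / (j − i). Reading off the sorted break points: {-7, -4, 3}.
Verification: at each break x_0, at least two indices attain the minimum of min_i(a_i + i · x_0).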